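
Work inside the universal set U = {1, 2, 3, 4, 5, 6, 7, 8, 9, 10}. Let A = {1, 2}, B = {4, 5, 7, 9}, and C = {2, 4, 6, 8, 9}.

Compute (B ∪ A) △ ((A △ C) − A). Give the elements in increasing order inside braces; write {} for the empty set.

{1, 2, 5, 6, 7, 8}

B ∪ A = {1, 2, 4, 5, 7, 9}
A △ C = {1, 4, 6, 8, 9}
(A △ C) − A = {4, 6, 8, 9}
(B ∪ A) △ ((A △ C) − A) = {1, 2, 5, 6, 7, 8}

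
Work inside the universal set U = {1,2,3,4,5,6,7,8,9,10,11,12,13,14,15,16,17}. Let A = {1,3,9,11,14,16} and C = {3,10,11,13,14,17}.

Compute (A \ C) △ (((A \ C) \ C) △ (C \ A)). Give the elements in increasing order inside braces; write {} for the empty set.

{10,13,17}

A \ C = {1,9,16}
(A \ C) \ C = {1,9,16}
C \ A = {10,13,17}
((A \ C) \ C) △ (C \ A) = {1,9,10,13,16,17}
(A \ C) △ (((A \ C) \ C) △ (C \ A)) = {10,13,17}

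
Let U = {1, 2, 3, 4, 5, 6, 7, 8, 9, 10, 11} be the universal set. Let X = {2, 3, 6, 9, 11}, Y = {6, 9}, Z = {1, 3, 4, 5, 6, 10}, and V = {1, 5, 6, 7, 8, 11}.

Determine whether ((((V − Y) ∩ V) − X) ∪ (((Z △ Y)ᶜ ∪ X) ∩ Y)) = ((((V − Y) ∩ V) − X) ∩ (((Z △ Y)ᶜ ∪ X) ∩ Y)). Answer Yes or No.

No

V − Y = {1, 5, 7, 8, 11}
(V − Y) ∩ V = {1, 5, 7, 8, 11}
((V − Y) ∩ V) − X = {1, 5, 7, 8}
Z △ Y = {1, 3, 4, 5, 9, 10}
(Z △ Y)ᶜ = {2, 6, 7, 8, 11}
(Z △ Y)ᶜ ∪ X = {2, 3, 6, 7, 8, 9, 11}
((Z △ Y)ᶜ ∪ X) ∩ Y = {6, 9}
(((V − Y) ∩ V) − X) ∪ (((Z △ Y)ᶜ ∪ X) ∩ Y) = {1, 5, 6, 7, 8, 9}
(((V − Y) ∩ V) − X) ∩ (((Z △ Y)ᶜ ∪ X) ∩ Y) = {}
1 ∈ (((V − Y) ∩ V) − X) ∪ (((Z △ Y)ᶜ ∪ X) ∩ Y) but 1 ∉ (((V − Y) ∩ V) − X) ∩ (((Z △ Y)ᶜ ∪ X) ∩ Y), so they differ.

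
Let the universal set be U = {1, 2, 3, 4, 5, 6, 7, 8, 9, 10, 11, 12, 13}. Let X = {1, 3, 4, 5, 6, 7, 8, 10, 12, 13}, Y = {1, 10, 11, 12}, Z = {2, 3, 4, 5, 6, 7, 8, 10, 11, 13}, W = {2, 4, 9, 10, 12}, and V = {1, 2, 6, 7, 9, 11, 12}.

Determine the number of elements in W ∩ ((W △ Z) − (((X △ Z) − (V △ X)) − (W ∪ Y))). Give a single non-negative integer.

W △ Z = {3, 5, 6, 7, 8, 9, 11, 12, 13}
X △ Z = {1, 2, 11, 12}
V △ X = {2, 3, 4, 5, 8, 9, 10, 11, 13}
(X △ Z) − (V △ X) = {1, 12}
W ∪ Y = {1, 2, 4, 9, 10, 11, 12}
((X △ Z) − (V △ X)) − (W ∪ Y) = {}
(W △ Z) − (((X △ Z) − (V △ X)) − (W ∪ Y)) = {3, 5, 6, 7, 8, 9, 11, 12, 13}
W ∩ ((W △ Z) − (((X △ Z) − (V △ X)) − (W ∪ Y))) = {9, 12}
|W ∩ ((W △ Z) − (((X △ Z) − (V △ X)) − (W ∪ Y)))| = 2

2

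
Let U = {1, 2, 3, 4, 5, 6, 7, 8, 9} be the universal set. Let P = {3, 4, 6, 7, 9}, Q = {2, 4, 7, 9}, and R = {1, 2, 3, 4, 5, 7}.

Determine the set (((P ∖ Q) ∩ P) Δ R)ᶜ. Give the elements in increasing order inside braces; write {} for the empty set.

{3, 8, 9}

P ∖ Q = {3, 6}
(P ∖ Q) ∩ P = {3, 6}
((P ∖ Q) ∩ P) Δ R = {1, 2, 4, 5, 6, 7}
(((P ∖ Q) ∩ P) Δ R)ᶜ = {3, 8, 9}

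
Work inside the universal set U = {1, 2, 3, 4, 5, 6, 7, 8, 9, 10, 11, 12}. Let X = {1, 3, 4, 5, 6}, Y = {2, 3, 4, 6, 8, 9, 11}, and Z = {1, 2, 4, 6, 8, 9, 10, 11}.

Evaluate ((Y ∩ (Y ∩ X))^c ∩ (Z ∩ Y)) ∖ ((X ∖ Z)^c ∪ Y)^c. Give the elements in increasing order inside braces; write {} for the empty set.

Y ∩ X = {3, 4, 6}
Y ∩ (Y ∩ X) = {3, 4, 6}
(Y ∩ (Y ∩ X))^c = {1, 2, 5, 7, 8, 9, 10, 11, 12}
Z ∩ Y = {2, 4, 6, 8, 9, 11}
(Y ∩ (Y ∩ X))^c ∩ (Z ∩ Y) = {2, 8, 9, 11}
X ∖ Z = {3, 5}
(X ∖ Z)^c = {1, 2, 4, 6, 7, 8, 9, 10, 11, 12}
(X ∖ Z)^c ∪ Y = {1, 2, 3, 4, 6, 7, 8, 9, 10, 11, 12}
((X ∖ Z)^c ∪ Y)^c = {5}
((Y ∩ (Y ∩ X))^c ∩ (Z ∩ Y)) ∖ ((X ∖ Z)^c ∪ Y)^c = {2, 8, 9, 11}

{2, 8, 9, 11}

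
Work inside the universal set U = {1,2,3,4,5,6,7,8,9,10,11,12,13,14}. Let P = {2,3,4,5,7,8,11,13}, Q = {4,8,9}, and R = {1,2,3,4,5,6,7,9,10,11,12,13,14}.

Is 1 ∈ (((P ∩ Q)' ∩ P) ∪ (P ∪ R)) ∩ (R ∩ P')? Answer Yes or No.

1 ∉ P and 1 ∉ Q, so 1 ∉ P ∩ Q
1 ∈ (P ∩ Q)' since 1 ∉ (P ∩ Q)
1 ∈ (P ∩ Q)' and 1 ∉ P, so 1 ∉ (P ∩ Q)' ∩ P
1 ∉ P and 1 ∈ R, so 1 ∈ P ∪ R
1 ∉ ((P ∩ Q)' ∩ P) and 1 ∈ (P ∪ R), so 1 ∈ ((P ∩ Q)' ∩ P) ∪ (P ∪ R)
1 ∉ P, so 1 ∈ P'
1 ∈ R and 1 ∈ P', so 1 ∈ R ∩ P'
1 ∈ (((P ∩ Q)' ∩ P) ∪ (P ∪ R)) and 1 ∈ (R ∩ P'), so 1 ∈ (((P ∩ Q)' ∩ P) ∪ (P ∪ R)) ∩ (R ∩ P')

Yes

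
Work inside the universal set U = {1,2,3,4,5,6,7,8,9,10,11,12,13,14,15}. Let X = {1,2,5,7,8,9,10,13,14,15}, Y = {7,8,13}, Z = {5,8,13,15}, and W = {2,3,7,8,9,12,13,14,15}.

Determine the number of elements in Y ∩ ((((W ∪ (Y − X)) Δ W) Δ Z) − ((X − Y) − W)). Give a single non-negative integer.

2

Y − X = {}
W ∪ (Y − X) = {2,3,7,8,9,12,13,14,15}
(W ∪ (Y − X)) Δ W = {}
((W ∪ (Y − X)) Δ W) Δ Z = {5,8,13,15}
X − Y = {1,2,5,9,10,14,15}
(X − Y) − W = {1,5,10}
(((W ∪ (Y − X)) Δ W) Δ Z) − ((X − Y) − W) = {8,13,15}
Y ∩ ((((W ∪ (Y − X)) Δ W) Δ Z) − ((X − Y) − W)) = {8,13}
|Y ∩ ((((W ∪ (Y − X)) Δ W) Δ Z) − ((X − Y) − W))| = 2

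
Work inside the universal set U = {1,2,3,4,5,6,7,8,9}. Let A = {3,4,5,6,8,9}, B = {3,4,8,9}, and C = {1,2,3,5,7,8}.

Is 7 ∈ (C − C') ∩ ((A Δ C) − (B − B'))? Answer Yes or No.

7 ∈ C, so 7 ∉ C'
7 ∈ C and 7 ∉ C', so 7 ∈ C − C'
7 ∉ A and 7 ∈ C, so 7 ∈ A Δ C
7 ∉ B, so 7 ∈ B'
7 ∉ B and 7 ∈ B', so 7 ∉ B − B'
7 ∈ (A Δ C) and 7 ∉ (B − B'), so 7 ∈ (A Δ C) − (B − B')
7 ∈ (C − C') and 7 ∈ ((A Δ C) − (B − B')), so 7 ∈ (C − C') ∩ ((A Δ C) − (B − B'))

Yes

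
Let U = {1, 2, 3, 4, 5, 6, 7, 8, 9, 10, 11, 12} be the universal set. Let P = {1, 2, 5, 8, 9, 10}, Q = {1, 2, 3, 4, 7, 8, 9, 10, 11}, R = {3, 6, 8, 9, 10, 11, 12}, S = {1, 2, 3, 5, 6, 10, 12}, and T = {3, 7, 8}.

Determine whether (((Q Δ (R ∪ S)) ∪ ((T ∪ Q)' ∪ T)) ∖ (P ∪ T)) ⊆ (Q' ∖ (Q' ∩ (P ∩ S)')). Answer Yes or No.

R ∪ S = {1, 2, 3, 5, 6, 8, 9, 10, 11, 12}
Q Δ (R ∪ S) = {4, 5, 6, 7, 12}
T ∪ Q = {1, 2, 3, 4, 7, 8, 9, 10, 11}
(T ∪ Q)' = {5, 6, 12}
(T ∪ Q)' ∪ T = {3, 5, 6, 7, 8, 12}
(Q Δ (R ∪ S)) ∪ ((T ∪ Q)' ∪ T) = {3, 4, 5, 6, 7, 8, 12}
P ∪ T = {1, 2, 3, 5, 7, 8, 9, 10}
((Q Δ (R ∪ S)) ∪ ((T ∪ Q)' ∪ T)) ∖ (P ∪ T) = {4, 6, 12}
Q' = {5, 6, 12}
P ∩ S = {1, 2, 5, 10}
(P ∩ S)' = {3, 4, 6, 7, 8, 9, 11, 12}
Q' ∩ (P ∩ S)' = {6, 12}
Q' ∖ (Q' ∩ (P ∩ S)') = {5}
4 ∈ ((Q Δ (R ∪ S)) ∪ ((T ∪ Q)' ∪ T)) ∖ (P ∪ T) but 4 ∉ Q' ∖ (Q' ∩ (P ∩ S)'), so the inclusion fails.

No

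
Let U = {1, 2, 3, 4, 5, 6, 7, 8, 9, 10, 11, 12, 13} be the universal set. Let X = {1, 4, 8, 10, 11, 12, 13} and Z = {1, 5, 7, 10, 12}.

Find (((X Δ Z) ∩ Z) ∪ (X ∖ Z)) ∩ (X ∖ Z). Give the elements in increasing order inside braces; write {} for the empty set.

X Δ Z = {4, 5, 7, 8, 11, 13}
(X Δ Z) ∩ Z = {5, 7}
X ∖ Z = {4, 8, 11, 13}
((X Δ Z) ∩ Z) ∪ (X ∖ Z) = {4, 5, 7, 8, 11, 13}
(((X Δ Z) ∩ Z) ∪ (X ∖ Z)) ∩ (X ∖ Z) = {4, 8, 11, 13}

{4, 8, 11, 13}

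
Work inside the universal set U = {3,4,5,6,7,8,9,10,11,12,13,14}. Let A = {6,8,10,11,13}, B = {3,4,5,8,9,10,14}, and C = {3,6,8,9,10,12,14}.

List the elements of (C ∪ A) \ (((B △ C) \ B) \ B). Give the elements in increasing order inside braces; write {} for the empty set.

{3,8,9,10,11,13,14}

C ∪ A = {3,6,8,9,10,11,12,13,14}
B △ C = {4,5,6,12}
(B △ C) \ B = {6,12}
((B △ C) \ B) \ B = {6,12}
(C ∪ A) \ (((B △ C) \ B) \ B) = {3,8,9,10,11,13,14}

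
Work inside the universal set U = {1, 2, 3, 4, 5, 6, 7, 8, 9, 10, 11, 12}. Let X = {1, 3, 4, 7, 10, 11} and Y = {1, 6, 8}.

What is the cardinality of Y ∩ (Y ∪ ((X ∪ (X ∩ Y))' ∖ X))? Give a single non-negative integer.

3

X ∩ Y = {1}
X ∪ (X ∩ Y) = {1, 3, 4, 7, 10, 11}
(X ∪ (X ∩ Y))' = {2, 5, 6, 8, 9, 12}
(X ∪ (X ∩ Y))' ∖ X = {2, 5, 6, 8, 9, 12}
Y ∪ ((X ∪ (X ∩ Y))' ∖ X) = {1, 2, 5, 6, 8, 9, 12}
Y ∩ (Y ∪ ((X ∪ (X ∩ Y))' ∖ X)) = {1, 6, 8}
|Y ∩ (Y ∪ ((X ∪ (X ∩ Y))' ∖ X))| = 3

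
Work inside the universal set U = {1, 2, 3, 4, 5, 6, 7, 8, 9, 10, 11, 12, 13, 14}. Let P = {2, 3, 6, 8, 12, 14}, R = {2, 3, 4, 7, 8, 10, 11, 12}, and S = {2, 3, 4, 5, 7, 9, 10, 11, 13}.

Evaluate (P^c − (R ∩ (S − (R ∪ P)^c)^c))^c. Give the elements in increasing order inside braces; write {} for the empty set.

P^c = {1, 4, 5, 7, 9, 10, 11, 13}
R ∪ P = {2, 3, 4, 6, 7, 8, 10, 11, 12, 14}
(R ∪ P)^c = {1, 5, 9, 13}
S − (R ∪ P)^c = {2, 3, 4, 7, 10, 11}
(S − (R ∪ P)^c)^c = {1, 5, 6, 8, 9, 12, 13, 14}
R ∩ (S − (R ∪ P)^c)^c = {8, 12}
P^c − (R ∩ (S − (R ∪ P)^c)^c) = {1, 4, 5, 7, 9, 10, 11, 13}
(P^c − (R ∩ (S − (R ∪ P)^c)^c))^c = {2, 3, 6, 8, 12, 14}

{2, 3, 6, 8, 12, 14}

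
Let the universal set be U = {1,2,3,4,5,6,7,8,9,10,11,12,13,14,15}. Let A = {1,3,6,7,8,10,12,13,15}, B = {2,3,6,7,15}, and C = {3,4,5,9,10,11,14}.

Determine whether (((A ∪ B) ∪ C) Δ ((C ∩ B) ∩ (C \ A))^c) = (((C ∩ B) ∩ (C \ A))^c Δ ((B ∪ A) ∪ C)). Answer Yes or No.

Yes

A ∪ B = {1,2,3,6,7,8,10,12,13,15}
(A ∪ B) ∪ C = {1,2,3,4,5,6,7,8,9,10,11,12,13,14,15}
C ∩ B = {3}
C \ A = {4,5,9,11,14}
(C ∩ B) ∩ (C \ A) = {}
((C ∩ B) ∩ (C \ A))^c = {1,2,3,4,5,6,7,8,9,10,11,12,13,14,15}
((A ∪ B) ∪ C) Δ ((C ∩ B) ∩ (C \ A))^c = {}
B ∪ A = {1,2,3,6,7,8,10,12,13,15}
(B ∪ A) ∪ C = {1,2,3,4,5,6,7,8,9,10,11,12,13,14,15}
((C ∩ B) ∩ (C \ A))^c Δ ((B ∪ A) ∪ C) = {}
Both equal {}, so ((A ∪ B) ∪ C) Δ ((C ∩ B) ∩ (C \ A))^c = ((C ∩ B) ∩ (C \ A))^c Δ ((B ∪ A) ∪ C).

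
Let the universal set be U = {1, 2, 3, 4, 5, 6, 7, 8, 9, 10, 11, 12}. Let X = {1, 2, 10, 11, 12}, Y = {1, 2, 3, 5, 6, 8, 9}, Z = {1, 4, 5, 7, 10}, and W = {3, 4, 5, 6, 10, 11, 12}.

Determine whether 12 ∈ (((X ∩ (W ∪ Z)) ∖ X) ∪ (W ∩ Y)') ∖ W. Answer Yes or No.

No

12 ∈ W and 12 ∉ Z, so 12 ∈ W ∪ Z
12 ∈ X and 12 ∈ (W ∪ Z), so 12 ∈ X ∩ (W ∪ Z)
12 ∈ (X ∩ (W ∪ Z)) and 12 ∈ X, so 12 ∉ (X ∩ (W ∪ Z)) ∖ X
12 ∈ W and 12 ∉ Y, so 12 ∉ W ∩ Y
12 ∈ (W ∩ Y)' since 12 ∉ (W ∩ Y)
12 ∉ ((X ∩ (W ∪ Z)) ∖ X) and 12 ∈ (W ∩ Y)', so 12 ∈ ((X ∩ (W ∪ Z)) ∖ X) ∪ (W ∩ Y)'
12 ∈ (((X ∩ (W ∪ Z)) ∖ X) ∪ (W ∩ Y)') and 12 ∈ W, so 12 ∉ (((X ∩ (W ∪ Z)) ∖ X) ∪ (W ∩ Y)') ∖ W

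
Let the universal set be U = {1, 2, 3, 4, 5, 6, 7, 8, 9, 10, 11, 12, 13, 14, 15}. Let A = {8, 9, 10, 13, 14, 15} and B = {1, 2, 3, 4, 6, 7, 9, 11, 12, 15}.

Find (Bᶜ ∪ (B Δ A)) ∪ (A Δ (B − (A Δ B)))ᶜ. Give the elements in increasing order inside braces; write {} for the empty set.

Bᶜ = {5, 8, 10, 13, 14}
B Δ A = {1, 2, 3, 4, 6, 7, 8, 10, 11, 12, 13, 14}
Bᶜ ∪ (B Δ A) = {1, 2, 3, 4, 5, 6, 7, 8, 10, 11, 12, 13, 14}
A Δ B = {1, 2, 3, 4, 6, 7, 8, 10, 11, 12, 13, 14}
B − (A Δ B) = {9, 15}
A Δ (B − (A Δ B)) = {8, 10, 13, 14}
(A Δ (B − (A Δ B)))ᶜ = {1, 2, 3, 4, 5, 6, 7, 9, 11, 12, 15}
(Bᶜ ∪ (B Δ A)) ∪ (A Δ (B − (A Δ B)))ᶜ = {1, 2, 3, 4, 5, 6, 7, 8, 9, 10, 11, 12, 13, 14, 15}

{1, 2, 3, 4, 5, 6, 7, 8, 9, 10, 11, 12, 13, 14, 15}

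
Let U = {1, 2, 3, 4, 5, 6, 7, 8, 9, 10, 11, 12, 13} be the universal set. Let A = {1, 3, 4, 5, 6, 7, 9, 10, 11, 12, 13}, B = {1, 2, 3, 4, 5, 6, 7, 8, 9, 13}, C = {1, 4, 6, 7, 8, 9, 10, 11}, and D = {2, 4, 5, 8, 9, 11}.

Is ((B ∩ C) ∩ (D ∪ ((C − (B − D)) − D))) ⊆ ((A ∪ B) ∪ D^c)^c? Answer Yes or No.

B ∩ C = {1, 4, 6, 7, 8, 9}
B − D = {1, 3, 6, 7, 13}
C − (B − D) = {4, 8, 9, 10, 11}
(C − (B − D)) − D = {10}
D ∪ ((C − (B − D)) − D) = {2, 4, 5, 8, 9, 10, 11}
(B ∩ C) ∩ (D ∪ ((C − (B − D)) − D)) = {4, 8, 9}
A ∪ B = {1, 2, 3, 4, 5, 6, 7, 8, 9, 10, 11, 12, 13}
D^c = {1, 3, 6, 7, 10, 12, 13}
(A ∪ B) ∪ D^c = {1, 2, 3, 4, 5, 6, 7, 8, 9, 10, 11, 12, 13}
((A ∪ B) ∪ D^c)^c = {}
4 ∈ (B ∩ C) ∩ (D ∪ ((C − (B − D)) − D)) but 4 ∉ ((A ∪ B) ∪ D^c)^c, so the inclusion fails.

No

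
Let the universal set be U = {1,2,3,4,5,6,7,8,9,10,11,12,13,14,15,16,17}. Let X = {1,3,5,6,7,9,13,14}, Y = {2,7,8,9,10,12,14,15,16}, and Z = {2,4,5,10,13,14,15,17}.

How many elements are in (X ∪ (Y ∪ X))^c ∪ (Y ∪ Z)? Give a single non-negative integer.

Y ∪ X = {1,2,3,5,6,7,8,9,10,12,13,14,15,16}
X ∪ (Y ∪ X) = {1,2,3,5,6,7,8,9,10,12,13,14,15,16}
(X ∪ (Y ∪ X))^c = {4,11,17}
Y ∪ Z = {2,4,5,7,8,9,10,12,13,14,15,16,17}
(X ∪ (Y ∪ X))^c ∪ (Y ∪ Z) = {2,4,5,7,8,9,10,11,12,13,14,15,16,17}
|(X ∪ (Y ∪ X))^c ∪ (Y ∪ Z)| = 14

14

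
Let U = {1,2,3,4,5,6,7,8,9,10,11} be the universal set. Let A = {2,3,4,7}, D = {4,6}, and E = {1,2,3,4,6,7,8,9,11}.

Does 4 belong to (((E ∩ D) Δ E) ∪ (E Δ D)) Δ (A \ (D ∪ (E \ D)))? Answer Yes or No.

No

4 ∈ E and 4 ∈ D, so 4 ∈ E ∩ D
4 ∈ (E ∩ D) and 4 ∈ E, so 4 ∉ (E ∩ D) Δ E
4 ∈ E and 4 ∈ D, so 4 ∉ E Δ D
4 ∉ ((E ∩ D) Δ E) and 4 ∉ (E Δ D), so 4 ∉ ((E ∩ D) Δ E) ∪ (E Δ D)
4 ∈ E and 4 ∈ D, so 4 ∉ E \ D
4 ∈ D and 4 ∉ (E \ D), so 4 ∈ D ∪ (E \ D)
4 ∈ A and 4 ∈ (D ∪ (E \ D)), so 4 ∉ A \ (D ∪ (E \ D))
4 ∉ (((E ∩ D) Δ E) ∪ (E Δ D)) and 4 ∉ (A \ (D ∪ (E \ D))), so 4 ∉ (((E ∩ D) Δ E) ∪ (E Δ D)) Δ (A \ (D ∪ (E \ D)))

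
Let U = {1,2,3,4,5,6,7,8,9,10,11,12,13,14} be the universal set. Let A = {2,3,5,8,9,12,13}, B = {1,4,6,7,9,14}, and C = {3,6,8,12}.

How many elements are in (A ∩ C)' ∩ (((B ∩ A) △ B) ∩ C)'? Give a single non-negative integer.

A ∩ C = {3,8,12}
(A ∩ C)' = {1,2,4,5,6,7,9,10,11,13,14}
B ∩ A = {9}
(B ∩ A) △ B = {1,4,6,7,14}
((B ∩ A) △ B) ∩ C = {6}
(((B ∩ A) △ B) ∩ C)' = {1,2,3,4,5,7,8,9,10,11,12,13,14}
(A ∩ C)' ∩ (((B ∩ A) △ B) ∩ C)' = {1,2,4,5,7,9,10,11,13,14}
|(A ∩ C)' ∩ (((B ∩ A) △ B) ∩ C)'| = 10

10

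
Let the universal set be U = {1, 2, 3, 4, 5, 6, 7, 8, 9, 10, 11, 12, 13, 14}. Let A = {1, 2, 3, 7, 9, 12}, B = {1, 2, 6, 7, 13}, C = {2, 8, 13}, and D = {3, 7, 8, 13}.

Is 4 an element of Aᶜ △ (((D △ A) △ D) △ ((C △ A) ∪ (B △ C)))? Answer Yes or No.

Yes

4 ∉ A, so 4 ∈ Aᶜ
4 ∉ D and 4 ∉ A, so 4 ∉ D △ A
4 ∉ (D △ A) and 4 ∉ D, so 4 ∉ (D △ A) △ D
4 ∉ C and 4 ∉ A, so 4 ∉ C △ A
4 ∉ B and 4 ∉ C, so 4 ∉ B △ C
4 ∉ (C △ A) and 4 ∉ (B △ C), so 4 ∉ (C △ A) ∪ (B △ C)
4 ∉ ((D △ A) △ D) and 4 ∉ ((C △ A) ∪ (B △ C)), so 4 ∉ ((D △ A) △ D) △ ((C △ A) ∪ (B △ C))
4 ∈ Aᶜ and 4 ∉ (((D △ A) △ D) △ ((C △ A) ∪ (B △ C))), so 4 ∈ Aᶜ △ (((D △ A) △ D) △ ((C △ A) ∪ (B △ C)))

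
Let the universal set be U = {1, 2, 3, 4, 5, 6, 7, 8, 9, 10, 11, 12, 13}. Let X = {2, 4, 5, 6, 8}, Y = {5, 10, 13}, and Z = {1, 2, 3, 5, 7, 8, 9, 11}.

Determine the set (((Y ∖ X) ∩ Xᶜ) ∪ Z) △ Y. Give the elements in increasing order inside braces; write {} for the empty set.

Y ∖ X = {10, 13}
Xᶜ = {1, 3, 7, 9, 10, 11, 12, 13}
(Y ∖ X) ∩ Xᶜ = {10, 13}
((Y ∖ X) ∩ Xᶜ) ∪ Z = {1, 2, 3, 5, 7, 8, 9, 10, 11, 13}
(((Y ∖ X) ∩ Xᶜ) ∪ Z) △ Y = {1, 2, 3, 7, 8, 9, 11}

{1, 2, 3, 7, 8, 9, 11}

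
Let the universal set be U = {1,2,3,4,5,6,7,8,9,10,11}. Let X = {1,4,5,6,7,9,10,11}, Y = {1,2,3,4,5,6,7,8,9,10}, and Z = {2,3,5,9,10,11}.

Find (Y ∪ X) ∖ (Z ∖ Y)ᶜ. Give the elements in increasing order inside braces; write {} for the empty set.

{11}

Y ∪ X = {1,2,3,4,5,6,7,8,9,10,11}
Z ∖ Y = {11}
(Z ∖ Y)ᶜ = {1,2,3,4,5,6,7,8,9,10}
(Y ∪ X) ∖ (Z ∖ Y)ᶜ = {11}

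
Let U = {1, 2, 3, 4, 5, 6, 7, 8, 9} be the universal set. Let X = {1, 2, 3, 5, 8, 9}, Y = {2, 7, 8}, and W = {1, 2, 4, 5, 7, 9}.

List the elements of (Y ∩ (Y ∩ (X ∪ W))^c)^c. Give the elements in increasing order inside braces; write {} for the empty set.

X ∪ W = {1, 2, 3, 4, 5, 7, 8, 9}
Y ∩ (X ∪ W) = {2, 7, 8}
(Y ∩ (X ∪ W))^c = {1, 3, 4, 5, 6, 9}
Y ∩ (Y ∩ (X ∪ W))^c = {}
(Y ∩ (Y ∩ (X ∪ W))^c)^c = {1, 2, 3, 4, 5, 6, 7, 8, 9}

{1, 2, 3, 4, 5, 6, 7, 8, 9}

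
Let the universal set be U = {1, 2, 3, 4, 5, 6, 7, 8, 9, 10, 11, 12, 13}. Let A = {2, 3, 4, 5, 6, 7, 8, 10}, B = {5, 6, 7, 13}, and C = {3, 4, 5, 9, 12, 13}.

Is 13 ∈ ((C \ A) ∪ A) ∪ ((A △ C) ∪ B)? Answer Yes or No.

13 ∈ C and 13 ∉ A, so 13 ∈ C \ A
13 ∈ (C \ A) and 13 ∉ A, so 13 ∈ (C \ A) ∪ A
13 ∉ A and 13 ∈ C, so 13 ∈ A △ C
13 ∈ (A △ C) and 13 ∈ B, so 13 ∈ (A △ C) ∪ B
13 ∈ ((C \ A) ∪ A) and 13 ∈ ((A △ C) ∪ B), so 13 ∈ ((C \ A) ∪ A) ∪ ((A △ C) ∪ B)

Yes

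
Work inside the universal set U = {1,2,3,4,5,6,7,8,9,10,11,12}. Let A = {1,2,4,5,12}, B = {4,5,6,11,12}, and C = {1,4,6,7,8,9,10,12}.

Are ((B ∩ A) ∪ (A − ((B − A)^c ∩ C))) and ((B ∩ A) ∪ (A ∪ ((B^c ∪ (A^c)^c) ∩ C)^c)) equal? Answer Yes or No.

No

B ∩ A = {4,5,12}
B − A = {6,11}
(B − A)^c = {1,2,3,4,5,7,8,9,10,12}
(B − A)^c ∩ C = {1,4,7,8,9,10,12}
A − ((B − A)^c ∩ C) = {2,5}
(B ∩ A) ∪ (A − ((B − A)^c ∩ C)) = {2,4,5,12}
B^c = {1,2,3,7,8,9,10}
A^c = {3,6,7,8,9,10,11}
(A^c)^c = {1,2,4,5,12}
B^c ∪ (A^c)^c = {1,2,3,4,5,7,8,9,10,12}
(B^c ∪ (A^c)^c) ∩ C = {1,4,7,8,9,10,12}
((B^c ∪ (A^c)^c) ∩ C)^c = {2,3,5,6,11}
A ∪ ((B^c ∪ (A^c)^c) ∩ C)^c = {1,2,3,4,5,6,11,12}
(B ∩ A) ∪ (A ∪ ((B^c ∪ (A^c)^c) ∩ C)^c) = {1,2,3,4,5,6,11,12}
1 ∈ (B ∩ A) ∪ (A ∪ ((B^c ∪ (A^c)^c) ∩ C)^c) but 1 ∉ (B ∩ A) ∪ (A − ((B − A)^c ∩ C)), so they differ.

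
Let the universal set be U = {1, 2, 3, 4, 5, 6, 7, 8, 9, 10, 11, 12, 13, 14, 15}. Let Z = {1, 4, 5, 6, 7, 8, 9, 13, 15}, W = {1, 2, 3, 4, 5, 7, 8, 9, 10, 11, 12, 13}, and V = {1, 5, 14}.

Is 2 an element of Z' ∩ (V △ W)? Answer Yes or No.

2 ∉ Z, so 2 ∈ Z'
2 ∉ V and 2 ∈ W, so 2 ∈ V △ W
2 ∈ Z' and 2 ∈ (V △ W), so 2 ∈ Z' ∩ (V △ W)

Yes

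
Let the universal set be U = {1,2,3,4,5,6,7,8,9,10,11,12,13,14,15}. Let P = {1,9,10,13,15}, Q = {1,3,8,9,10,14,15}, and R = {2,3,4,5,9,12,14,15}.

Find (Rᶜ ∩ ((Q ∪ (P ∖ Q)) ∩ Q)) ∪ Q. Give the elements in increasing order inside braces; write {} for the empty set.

Rᶜ = {1,6,7,8,10,11,13}
P ∖ Q = {13}
Q ∪ (P ∖ Q) = {1,3,8,9,10,13,14,15}
(Q ∪ (P ∖ Q)) ∩ Q = {1,3,8,9,10,14,15}
Rᶜ ∩ ((Q ∪ (P ∖ Q)) ∩ Q) = {1,8,10}
(Rᶜ ∩ ((Q ∪ (P ∖ Q)) ∩ Q)) ∪ Q = {1,3,8,9,10,14,15}

{1,3,8,9,10,14,15}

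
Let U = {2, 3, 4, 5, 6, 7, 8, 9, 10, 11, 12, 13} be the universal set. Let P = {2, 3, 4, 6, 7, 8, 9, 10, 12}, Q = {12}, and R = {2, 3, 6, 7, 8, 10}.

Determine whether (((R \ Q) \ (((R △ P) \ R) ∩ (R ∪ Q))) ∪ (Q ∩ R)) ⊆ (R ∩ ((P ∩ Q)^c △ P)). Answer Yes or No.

R \ Q = {2, 3, 6, 7, 8, 10}
R △ P = {4, 9, 12}
(R △ P) \ R = {4, 9, 12}
R ∪ Q = {2, 3, 6, 7, 8, 10, 12}
((R △ P) \ R) ∩ (R ∪ Q) = {12}
(R \ Q) \ (((R △ P) \ R) ∩ (R ∪ Q)) = {2, 3, 6, 7, 8, 10}
Q ∩ R = {}
((R \ Q) \ (((R △ P) \ R) ∩ (R ∪ Q))) ∪ (Q ∩ R) = {2, 3, 6, 7, 8, 10}
P ∩ Q = {12}
(P ∩ Q)^c = {2, 3, 4, 5, 6, 7, 8, 9, 10, 11, 13}
(P ∩ Q)^c △ P = {5, 11, 12, 13}
R ∩ ((P ∩ Q)^c △ P) = {}
2 ∈ ((R \ Q) \ (((R △ P) \ R) ∩ (R ∪ Q))) ∪ (Q ∩ R) but 2 ∉ R ∩ ((P ∩ Q)^c △ P), so the inclusion fails.

No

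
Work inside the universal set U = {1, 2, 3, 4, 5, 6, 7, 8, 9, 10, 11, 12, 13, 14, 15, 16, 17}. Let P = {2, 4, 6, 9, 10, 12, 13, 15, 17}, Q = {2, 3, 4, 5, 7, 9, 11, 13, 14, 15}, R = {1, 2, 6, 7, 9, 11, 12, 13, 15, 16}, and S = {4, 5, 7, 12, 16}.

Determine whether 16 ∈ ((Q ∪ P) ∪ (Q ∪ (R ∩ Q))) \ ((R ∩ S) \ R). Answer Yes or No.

No

16 ∉ Q and 16 ∉ P, so 16 ∉ Q ∪ P
16 ∈ R and 16 ∉ Q, so 16 ∉ R ∩ Q
16 ∉ Q and 16 ∉ (R ∩ Q), so 16 ∉ Q ∪ (R ∩ Q)
16 ∉ (Q ∪ P) and 16 ∉ (Q ∪ (R ∩ Q)), so 16 ∉ (Q ∪ P) ∪ (Q ∪ (R ∩ Q))
16 ∈ R and 16 ∈ S, so 16 ∈ R ∩ S
16 ∈ (R ∩ S) and 16 ∈ R, so 16 ∉ (R ∩ S) \ R
16 ∉ ((Q ∪ P) ∪ (Q ∪ (R ∩ Q))) and 16 ∉ ((R ∩ S) \ R), so 16 ∉ ((Q ∪ P) ∪ (Q ∪ (R ∩ Q))) \ ((R ∩ S) \ R)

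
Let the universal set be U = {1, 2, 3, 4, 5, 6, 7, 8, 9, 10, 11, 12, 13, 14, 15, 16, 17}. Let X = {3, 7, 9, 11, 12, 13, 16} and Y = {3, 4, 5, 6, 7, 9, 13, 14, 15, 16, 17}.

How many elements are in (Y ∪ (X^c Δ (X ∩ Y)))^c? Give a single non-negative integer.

2

X^c = {1, 2, 4, 5, 6, 8, 10, 14, 15, 17}
X ∩ Y = {3, 7, 9, 13, 16}
X^c Δ (X ∩ Y) = {1, 2, 3, 4, 5, 6, 7, 8, 9, 10, 13, 14, 15, 16, 17}
Y ∪ (X^c Δ (X ∩ Y)) = {1, 2, 3, 4, 5, 6, 7, 8, 9, 10, 13, 14, 15, 16, 17}
(Y ∪ (X^c Δ (X ∩ Y)))^c = {11, 12}
|(Y ∪ (X^c Δ (X ∩ Y)))^c| = 2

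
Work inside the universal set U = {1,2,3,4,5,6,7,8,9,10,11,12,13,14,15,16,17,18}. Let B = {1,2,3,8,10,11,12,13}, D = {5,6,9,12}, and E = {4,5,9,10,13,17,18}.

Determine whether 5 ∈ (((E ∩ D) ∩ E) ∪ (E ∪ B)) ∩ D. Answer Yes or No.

Yes

5 ∈ E and 5 ∈ D, so 5 ∈ E ∩ D
5 ∈ (E ∩ D) and 5 ∈ E, so 5 ∈ (E ∩ D) ∩ E
5 ∈ E and 5 ∉ B, so 5 ∈ E ∪ B
5 ∈ ((E ∩ D) ∩ E) and 5 ∈ (E ∪ B), so 5 ∈ ((E ∩ D) ∩ E) ∪ (E ∪ B)
5 ∈ (((E ∩ D) ∩ E) ∪ (E ∪ B)) and 5 ∈ D, so 5 ∈ (((E ∩ D) ∩ E) ∪ (E ∪ B)) ∩ D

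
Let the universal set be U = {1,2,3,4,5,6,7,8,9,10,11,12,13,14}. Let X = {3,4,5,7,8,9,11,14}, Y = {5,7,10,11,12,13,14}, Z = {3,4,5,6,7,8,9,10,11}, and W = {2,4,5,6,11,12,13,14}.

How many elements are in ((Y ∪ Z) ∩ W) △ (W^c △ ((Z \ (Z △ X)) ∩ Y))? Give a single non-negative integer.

Y ∪ Z = {3,4,5,6,7,8,9,10,11,12,13,14}
(Y ∪ Z) ∩ W = {4,5,6,11,12,13,14}
W^c = {1,3,7,8,9,10}
Z △ X = {6,10,14}
Z \ (Z △ X) = {3,4,5,7,8,9,11}
(Z \ (Z △ X)) ∩ Y = {5,7,11}
W^c △ ((Z \ (Z △ X)) ∩ Y) = {1,3,5,8,9,10,11}
((Y ∪ Z) ∩ W) △ (W^c △ ((Z \ (Z △ X)) ∩ Y)) = {1,3,4,6,8,9,10,12,13,14}
|((Y ∪ Z) ∩ W) △ (W^c △ ((Z \ (Z △ X)) ∩ Y))| = 10

10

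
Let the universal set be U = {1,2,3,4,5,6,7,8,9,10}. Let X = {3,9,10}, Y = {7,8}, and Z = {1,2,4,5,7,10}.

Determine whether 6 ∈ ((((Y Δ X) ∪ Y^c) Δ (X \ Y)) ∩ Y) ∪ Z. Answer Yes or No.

No

6 ∉ Y and 6 ∉ X, so 6 ∉ Y Δ X
6 ∉ Y, so 6 ∈ Y^c
6 ∉ (Y Δ X) and 6 ∈ Y^c, so 6 ∈ (Y Δ X) ∪ Y^c
6 ∉ X and 6 ∉ Y, so 6 ∉ X \ Y
6 ∈ ((Y Δ X) ∪ Y^c) and 6 ∉ (X \ Y), so 6 ∈ ((Y Δ X) ∪ Y^c) Δ (X \ Y)
6 ∈ (((Y Δ X) ∪ Y^c) Δ (X \ Y)) and 6 ∉ Y, so 6 ∉ (((Y Δ X) ∪ Y^c) Δ (X \ Y)) ∩ Y
6 ∉ ((((Y Δ X) ∪ Y^c) Δ (X \ Y)) ∩ Y) and 6 ∉ Z, so 6 ∉ ((((Y Δ X) ∪ Y^c) Δ (X \ Y)) ∩ Y) ∪ Z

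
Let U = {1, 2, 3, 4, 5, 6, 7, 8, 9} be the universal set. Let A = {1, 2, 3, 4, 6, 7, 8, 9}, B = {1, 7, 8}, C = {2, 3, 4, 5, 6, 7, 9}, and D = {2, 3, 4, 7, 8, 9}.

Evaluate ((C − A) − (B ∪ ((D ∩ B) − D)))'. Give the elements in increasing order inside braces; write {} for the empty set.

{1, 2, 3, 4, 6, 7, 8, 9}

C − A = {5}
D ∩ B = {7, 8}
(D ∩ B) − D = {}
B ∪ ((D ∩ B) − D) = {1, 7, 8}
(C − A) − (B ∪ ((D ∩ B) − D)) = {5}
((C − A) − (B ∪ ((D ∩ B) − D)))' = {1, 2, 3, 4, 6, 7, 8, 9}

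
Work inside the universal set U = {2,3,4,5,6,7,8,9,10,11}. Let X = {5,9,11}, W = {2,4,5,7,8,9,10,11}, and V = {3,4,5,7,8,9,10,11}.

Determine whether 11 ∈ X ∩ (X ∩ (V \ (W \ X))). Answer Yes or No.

Yes

11 ∈ W and 11 ∈ X, so 11 ∉ W \ X
11 ∈ V and 11 ∉ (W \ X), so 11 ∈ V \ (W \ X)
11 ∈ X and 11 ∈ (V \ (W \ X)), so 11 ∈ X ∩ (V \ (W \ X))
11 ∈ X and 11 ∈ (X ∩ (V \ (W \ X))), so 11 ∈ X ∩ (X ∩ (V \ (W \ X)))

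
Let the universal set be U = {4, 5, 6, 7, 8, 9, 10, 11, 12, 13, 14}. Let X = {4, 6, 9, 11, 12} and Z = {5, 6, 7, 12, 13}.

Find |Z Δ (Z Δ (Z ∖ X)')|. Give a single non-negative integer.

8

Z ∖ X = {5, 7, 13}
(Z ∖ X)' = {4, 6, 8, 9, 10, 11, 12, 14}
Z Δ (Z ∖ X)' = {4, 5, 7, 8, 9, 10, 11, 13, 14}
Z Δ (Z Δ (Z ∖ X)') = {4, 6, 8, 9, 10, 11, 12, 14}
|Z Δ (Z Δ (Z ∖ X)')| = 8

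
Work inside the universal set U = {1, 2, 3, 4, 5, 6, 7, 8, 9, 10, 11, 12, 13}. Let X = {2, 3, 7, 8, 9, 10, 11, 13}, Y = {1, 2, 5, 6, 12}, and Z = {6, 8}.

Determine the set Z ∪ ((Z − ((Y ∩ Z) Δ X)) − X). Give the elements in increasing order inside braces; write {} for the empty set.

Y ∩ Z = {6}
(Y ∩ Z) Δ X = {2, 3, 6, 7, 8, 9, 10, 11, 13}
Z − ((Y ∩ Z) Δ X) = {}
(Z − ((Y ∩ Z) Δ X)) − X = {}
Z ∪ ((Z − ((Y ∩ Z) Δ X)) − X) = {6, 8}

{6, 8}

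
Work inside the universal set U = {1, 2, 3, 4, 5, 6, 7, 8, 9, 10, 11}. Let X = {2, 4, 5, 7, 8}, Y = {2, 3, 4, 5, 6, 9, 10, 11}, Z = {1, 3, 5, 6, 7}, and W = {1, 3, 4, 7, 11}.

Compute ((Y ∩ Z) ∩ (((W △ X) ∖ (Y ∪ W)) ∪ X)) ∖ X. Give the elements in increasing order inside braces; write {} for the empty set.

{}

Y ∩ Z = {3, 5, 6}
W △ X = {1, 2, 3, 5, 8, 11}
Y ∪ W = {1, 2, 3, 4, 5, 6, 7, 9, 10, 11}
(W △ X) ∖ (Y ∪ W) = {8}
((W △ X) ∖ (Y ∪ W)) ∪ X = {2, 4, 5, 7, 8}
(Y ∩ Z) ∩ (((W △ X) ∖ (Y ∪ W)) ∪ X) = {5}
((Y ∩ Z) ∩ (((W △ X) ∖ (Y ∪ W)) ∪ X)) ∖ X = {}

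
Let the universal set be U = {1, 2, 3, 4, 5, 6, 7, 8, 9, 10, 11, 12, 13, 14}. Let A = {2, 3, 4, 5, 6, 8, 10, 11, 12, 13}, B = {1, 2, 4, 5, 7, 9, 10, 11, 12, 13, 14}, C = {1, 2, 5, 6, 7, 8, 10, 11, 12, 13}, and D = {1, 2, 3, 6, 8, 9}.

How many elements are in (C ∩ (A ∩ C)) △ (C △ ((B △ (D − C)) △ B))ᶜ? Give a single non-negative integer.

10

A ∩ C = {2, 5, 6, 8, 10, 11, 12, 13}
C ∩ (A ∩ C) = {2, 5, 6, 8, 10, 11, 12, 13}
D − C = {3, 9}
B △ (D − C) = {1, 2, 3, 4, 5, 7, 10, 11, 12, 13, 14}
(B △ (D − C)) △ B = {3, 9}
C △ ((B △ (D − C)) △ B) = {1, 2, 3, 5, 6, 7, 8, 9, 10, 11, 12, 13}
(C △ ((B △ (D − C)) △ B))ᶜ = {4, 14}
(C ∩ (A ∩ C)) △ (C △ ((B △ (D − C)) △ B))ᶜ = {2, 4, 5, 6, 8, 10, 11, 12, 13, 14}
|(C ∩ (A ∩ C)) △ (C △ ((B △ (D − C)) △ B))ᶜ| = 10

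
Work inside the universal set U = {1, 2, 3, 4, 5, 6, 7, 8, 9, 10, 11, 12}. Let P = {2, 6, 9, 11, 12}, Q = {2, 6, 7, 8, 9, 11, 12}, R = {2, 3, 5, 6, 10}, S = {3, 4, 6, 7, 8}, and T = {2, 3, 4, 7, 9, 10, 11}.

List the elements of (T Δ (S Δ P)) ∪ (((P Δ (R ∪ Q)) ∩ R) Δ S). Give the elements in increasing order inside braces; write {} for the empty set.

S Δ P = {2, 3, 4, 7, 8, 9, 11, 12}
T Δ (S Δ P) = {8, 10, 12}
R ∪ Q = {2, 3, 5, 6, 7, 8, 9, 10, 11, 12}
P Δ (R ∪ Q) = {3, 5, 7, 8, 10}
(P Δ (R ∪ Q)) ∩ R = {3, 5, 10}
((P Δ (R ∪ Q)) ∩ R) Δ S = {4, 5, 6, 7, 8, 10}
(T Δ (S Δ P)) ∪ (((P Δ (R ∪ Q)) ∩ R) Δ S) = {4, 5, 6, 7, 8, 10, 12}

{4, 5, 6, 7, 8, 10, 12}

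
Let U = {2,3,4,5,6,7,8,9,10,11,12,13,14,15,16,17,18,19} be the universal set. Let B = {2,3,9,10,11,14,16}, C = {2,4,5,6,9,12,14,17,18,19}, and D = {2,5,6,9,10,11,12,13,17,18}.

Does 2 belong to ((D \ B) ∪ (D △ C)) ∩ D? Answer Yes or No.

No

2 ∈ D and 2 ∈ B, so 2 ∉ D \ B
2 ∈ D and 2 ∈ C, so 2 ∉ D △ C
2 ∉ (D \ B) and 2 ∉ (D △ C), so 2 ∉ (D \ B) ∪ (D △ C)
2 ∉ ((D \ B) ∪ (D △ C)) and 2 ∈ D, so 2 ∉ ((D \ B) ∪ (D △ C)) ∩ D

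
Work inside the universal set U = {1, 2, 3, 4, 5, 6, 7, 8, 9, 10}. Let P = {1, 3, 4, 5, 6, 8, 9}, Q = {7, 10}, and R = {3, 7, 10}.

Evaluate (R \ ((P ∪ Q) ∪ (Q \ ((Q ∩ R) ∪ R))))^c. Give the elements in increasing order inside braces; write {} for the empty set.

{1, 2, 3, 4, 5, 6, 7, 8, 9, 10}

P ∪ Q = {1, 3, 4, 5, 6, 7, 8, 9, 10}
Q ∩ R = {7, 10}
(Q ∩ R) ∪ R = {3, 7, 10}
Q \ ((Q ∩ R) ∪ R) = {}
(P ∪ Q) ∪ (Q \ ((Q ∩ R) ∪ R)) = {1, 3, 4, 5, 6, 7, 8, 9, 10}
R \ ((P ∪ Q) ∪ (Q \ ((Q ∩ R) ∪ R))) = {}
(R \ ((P ∪ Q) ∪ (Q \ ((Q ∩ R) ∪ R))))^c = {1, 2, 3, 4, 5, 6, 7, 8, 9, 10}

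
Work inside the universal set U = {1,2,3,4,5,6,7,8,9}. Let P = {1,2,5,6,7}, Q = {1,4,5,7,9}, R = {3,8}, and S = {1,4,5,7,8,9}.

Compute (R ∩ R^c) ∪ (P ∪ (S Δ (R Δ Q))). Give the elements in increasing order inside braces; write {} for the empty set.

R^c = {1,2,4,5,6,7,9}
R ∩ R^c = {}
R Δ Q = {1,3,4,5,7,8,9}
S Δ (R Δ Q) = {3}
P ∪ (S Δ (R Δ Q)) = {1,2,3,5,6,7}
(R ∩ R^c) ∪ (P ∪ (S Δ (R Δ Q))) = {1,2,3,5,6,7}

{1,2,3,5,6,7}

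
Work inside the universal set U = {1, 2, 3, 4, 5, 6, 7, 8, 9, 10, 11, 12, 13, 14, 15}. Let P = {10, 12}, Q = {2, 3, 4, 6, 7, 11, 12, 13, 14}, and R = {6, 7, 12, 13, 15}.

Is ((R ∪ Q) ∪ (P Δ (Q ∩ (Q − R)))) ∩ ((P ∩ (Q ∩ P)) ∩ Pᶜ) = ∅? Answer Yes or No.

R ∪ Q = {2, 3, 4, 6, 7, 11, 12, 13, 14, 15}
Q − R = {2, 3, 4, 11, 14}
Q ∩ (Q − R) = {2, 3, 4, 11, 14}
P Δ (Q ∩ (Q − R)) = {2, 3, 4, 10, 11, 12, 14}
(R ∪ Q) ∪ (P Δ (Q ∩ (Q − R))) = {2, 3, 4, 6, 7, 10, 11, 12, 13, 14, 15}
Q ∩ P = {12}
P ∩ (Q ∩ P) = {12}
Pᶜ = {1, 2, 3, 4, 5, 6, 7, 8, 9, 11, 13, 14, 15}
(P ∩ (Q ∩ P)) ∩ Pᶜ = {}
{2, 3, 4, 6, 7, 10, 11, 12, 13, 14, 15} and {} share no elements.

Yes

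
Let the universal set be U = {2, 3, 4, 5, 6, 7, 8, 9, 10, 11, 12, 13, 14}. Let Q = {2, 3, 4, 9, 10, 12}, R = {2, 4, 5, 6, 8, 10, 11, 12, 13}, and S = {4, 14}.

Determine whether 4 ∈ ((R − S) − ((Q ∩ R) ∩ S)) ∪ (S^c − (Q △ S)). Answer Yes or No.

4 ∈ R and 4 ∈ S, so 4 ∉ R − S
4 ∈ Q and 4 ∈ R, so 4 ∈ Q ∩ R
4 ∈ (Q ∩ R) and 4 ∈ S, so 4 ∈ (Q ∩ R) ∩ S
4 ∉ (R − S) and 4 ∈ ((Q ∩ R) ∩ S), so 4 ∉ (R − S) − ((Q ∩ R) ∩ S)
4 ∈ S, so 4 ∉ S^c
4 ∈ Q and 4 ∈ S, so 4 ∉ Q △ S
4 ∉ S^c and 4 ∉ (Q △ S), so 4 ∉ S^c − (Q △ S)
4 ∉ ((R − S) − ((Q ∩ R) ∩ S)) and 4 ∉ (S^c − (Q △ S)), so 4 ∉ ((R − S) − ((Q ∩ R) ∩ S)) ∪ (S^c − (Q △ S))

No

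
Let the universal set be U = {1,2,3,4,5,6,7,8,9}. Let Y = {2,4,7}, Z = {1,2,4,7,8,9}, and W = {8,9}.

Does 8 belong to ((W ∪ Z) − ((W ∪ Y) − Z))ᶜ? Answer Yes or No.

8 ∈ W and 8 ∈ Z, so 8 ∈ W ∪ Z
8 ∈ W and 8 ∉ Y, so 8 ∈ W ∪ Y
8 ∈ (W ∪ Y) and 8 ∈ Z, so 8 ∉ (W ∪ Y) − Z
8 ∈ (W ∪ Z) and 8 ∉ ((W ∪ Y) − Z), so 8 ∈ (W ∪ Z) − ((W ∪ Y) − Z)
8 ∉ ((W ∪ Z) − ((W ∪ Y) − Z))ᶜ since 8 ∈ ((W ∪ Z) − ((W ∪ Y) − Z))

No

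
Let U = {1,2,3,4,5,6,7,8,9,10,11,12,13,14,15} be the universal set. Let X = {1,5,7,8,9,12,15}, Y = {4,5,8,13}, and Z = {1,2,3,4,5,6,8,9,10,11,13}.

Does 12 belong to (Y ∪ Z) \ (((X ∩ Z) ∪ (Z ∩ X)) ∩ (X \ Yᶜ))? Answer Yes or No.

12 ∉ Y and 12 ∉ Z, so 12 ∉ Y ∪ Z
12 ∈ X and 12 ∉ Z, so 12 ∉ X ∩ Z
12 ∉ Z and 12 ∈ X, so 12 ∉ Z ∩ X
12 ∉ (X ∩ Z) and 12 ∉ (Z ∩ X), so 12 ∉ (X ∩ Z) ∪ (Z ∩ X)
12 ∉ Y, so 12 ∈ Yᶜ
12 ∈ X and 12 ∈ Yᶜ, so 12 ∉ X \ Yᶜ
12 ∉ ((X ∩ Z) ∪ (Z ∩ X)) and 12 ∉ (X \ Yᶜ), so 12 ∉ ((X ∩ Z) ∪ (Z ∩ X)) ∩ (X \ Yᶜ)
12 ∉ (Y ∪ Z) and 12 ∉ (((X ∩ Z) ∪ (Z ∩ X)) ∩ (X \ Yᶜ)), so 12 ∉ (Y ∪ Z) \ (((X ∩ Z) ∪ (Z ∩ X)) ∩ (X \ Yᶜ))

No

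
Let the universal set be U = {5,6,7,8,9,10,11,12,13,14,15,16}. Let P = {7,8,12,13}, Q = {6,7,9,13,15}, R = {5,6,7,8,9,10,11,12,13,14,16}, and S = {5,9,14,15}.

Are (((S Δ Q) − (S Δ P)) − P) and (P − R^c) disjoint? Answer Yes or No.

S Δ Q = {5,6,7,13,14}
S Δ P = {5,7,8,9,12,13,14,15}
(S Δ Q) − (S Δ P) = {6}
((S Δ Q) − (S Δ P)) − P = {6}
R^c = {15}
P − R^c = {7,8,12,13}
{6} and {7,8,12,13} share no elements.

Yes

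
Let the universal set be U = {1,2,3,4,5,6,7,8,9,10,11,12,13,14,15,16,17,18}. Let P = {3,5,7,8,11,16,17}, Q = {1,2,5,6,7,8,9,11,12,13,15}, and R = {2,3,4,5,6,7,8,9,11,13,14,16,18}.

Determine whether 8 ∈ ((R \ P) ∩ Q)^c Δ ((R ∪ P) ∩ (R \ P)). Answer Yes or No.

Yes

8 ∈ R and 8 ∈ P, so 8 ∉ R \ P
8 ∉ (R \ P) and 8 ∈ Q, so 8 ∉ (R \ P) ∩ Q
8 ∈ ((R \ P) ∩ Q)^c since 8 ∉ ((R \ P) ∩ Q)
8 ∈ R and 8 ∈ P, so 8 ∈ R ∪ P
8 ∈ R and 8 ∈ P, so 8 ∉ R \ P
8 ∈ (R ∪ P) and 8 ∉ (R \ P), so 8 ∉ (R ∪ P) ∩ (R \ P)
8 ∈ ((R \ P) ∩ Q)^c and 8 ∉ ((R ∪ P) ∩ (R \ P)), so 8 ∈ ((R \ P) ∩ Q)^c Δ ((R ∪ P) ∩ (R \ P))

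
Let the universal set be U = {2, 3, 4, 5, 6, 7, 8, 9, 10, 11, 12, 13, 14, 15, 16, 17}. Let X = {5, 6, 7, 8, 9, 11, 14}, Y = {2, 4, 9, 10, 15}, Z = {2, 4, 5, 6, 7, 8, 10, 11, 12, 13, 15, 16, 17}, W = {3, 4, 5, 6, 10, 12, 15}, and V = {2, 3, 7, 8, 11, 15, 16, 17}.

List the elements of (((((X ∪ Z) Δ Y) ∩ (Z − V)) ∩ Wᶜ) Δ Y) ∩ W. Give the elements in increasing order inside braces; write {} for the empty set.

{4, 10, 15}

X ∪ Z = {2, 4, 5, 6, 7, 8, 9, 10, 11, 12, 13, 14, 15, 16, 17}
(X ∪ Z) Δ Y = {5, 6, 7, 8, 11, 12, 13, 14, 16, 17}
Z − V = {4, 5, 6, 10, 12, 13}
((X ∪ Z) Δ Y) ∩ (Z − V) = {5, 6, 12, 13}
Wᶜ = {2, 7, 8, 9, 11, 13, 14, 16, 17}
(((X ∪ Z) Δ Y) ∩ (Z − V)) ∩ Wᶜ = {13}
((((X ∪ Z) Δ Y) ∩ (Z − V)) ∩ Wᶜ) Δ Y = {2, 4, 9, 10, 13, 15}
(((((X ∪ Z) Δ Y) ∩ (Z − V)) ∩ Wᶜ) Δ Y) ∩ W = {4, 10, 15}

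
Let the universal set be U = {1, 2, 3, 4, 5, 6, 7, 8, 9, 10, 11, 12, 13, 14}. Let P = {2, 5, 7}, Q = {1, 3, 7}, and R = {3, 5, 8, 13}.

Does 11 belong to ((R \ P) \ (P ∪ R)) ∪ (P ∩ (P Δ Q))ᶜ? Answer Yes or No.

11 ∉ R and 11 ∉ P, so 11 ∉ R \ P
11 ∉ P and 11 ∉ R, so 11 ∉ P ∪ R
11 ∉ (R \ P) and 11 ∉ (P ∪ R), so 11 ∉ (R \ P) \ (P ∪ R)
11 ∉ P and 11 ∉ Q, so 11 ∉ P Δ Q
11 ∉ P and 11 ∉ (P Δ Q), so 11 ∉ P ∩ (P Δ Q)
11 ∈ (P ∩ (P Δ Q))ᶜ since 11 ∉ (P ∩ (P Δ Q))
11 ∉ ((R \ P) \ (P ∪ R)) and 11 ∈ (P ∩ (P Δ Q))ᶜ, so 11 ∈ ((R \ P) \ (P ∪ R)) ∪ (P ∩ (P Δ Q))ᶜ

Yes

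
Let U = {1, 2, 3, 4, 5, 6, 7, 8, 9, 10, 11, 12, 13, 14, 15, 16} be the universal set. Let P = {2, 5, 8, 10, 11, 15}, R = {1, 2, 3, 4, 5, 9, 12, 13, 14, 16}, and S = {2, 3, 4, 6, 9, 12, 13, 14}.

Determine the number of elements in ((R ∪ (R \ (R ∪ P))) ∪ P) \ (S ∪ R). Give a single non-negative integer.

4

R ∪ P = {1, 2, 3, 4, 5, 8, 9, 10, 11, 12, 13, 14, 15, 16}
R \ (R ∪ P) = {}
R ∪ (R \ (R ∪ P)) = {1, 2, 3, 4, 5, 9, 12, 13, 14, 16}
(R ∪ (R \ (R ∪ P))) ∪ P = {1, 2, 3, 4, 5, 8, 9, 10, 11, 12, 13, 14, 15, 16}
S ∪ R = {1, 2, 3, 4, 5, 6, 9, 12, 13, 14, 16}
((R ∪ (R \ (R ∪ P))) ∪ P) \ (S ∪ R) = {8, 10, 11, 15}
|((R ∪ (R \ (R ∪ P))) ∪ P) \ (S ∪ R)| = 4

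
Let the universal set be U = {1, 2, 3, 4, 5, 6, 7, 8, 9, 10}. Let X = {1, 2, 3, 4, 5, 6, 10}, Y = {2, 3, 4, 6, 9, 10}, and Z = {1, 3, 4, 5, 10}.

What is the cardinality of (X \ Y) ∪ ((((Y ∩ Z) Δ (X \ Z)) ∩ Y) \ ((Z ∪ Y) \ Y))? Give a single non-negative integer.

X \ Y = {1, 5}
Y ∩ Z = {3, 4, 10}
X \ Z = {2, 6}
(Y ∩ Z) Δ (X \ Z) = {2, 3, 4, 6, 10}
((Y ∩ Z) Δ (X \ Z)) ∩ Y = {2, 3, 4, 6, 10}
Z ∪ Y = {1, 2, 3, 4, 5, 6, 9, 10}
(Z ∪ Y) \ Y = {1, 5}
(((Y ∩ Z) Δ (X \ Z)) ∩ Y) \ ((Z ∪ Y) \ Y) = {2, 3, 4, 6, 10}
(X \ Y) ∪ ((((Y ∩ Z) Δ (X \ Z)) ∩ Y) \ ((Z ∪ Y) \ Y)) = {1, 2, 3, 4, 5, 6, 10}
|(X \ Y) ∪ ((((Y ∩ Z) Δ (X \ Z)) ∩ Y) \ ((Z ∪ Y) \ Y))| = 7

7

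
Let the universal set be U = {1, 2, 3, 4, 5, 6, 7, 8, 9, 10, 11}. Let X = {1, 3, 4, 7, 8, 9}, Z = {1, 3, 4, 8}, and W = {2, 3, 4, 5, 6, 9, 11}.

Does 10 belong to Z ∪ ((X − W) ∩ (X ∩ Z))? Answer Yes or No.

No

10 ∉ X and 10 ∉ W, so 10 ∉ X − W
10 ∉ X and 10 ∉ Z, so 10 ∉ X ∩ Z
10 ∉ (X − W) and 10 ∉ (X ∩ Z), so 10 ∉ (X − W) ∩ (X ∩ Z)
10 ∉ Z and 10 ∉ ((X − W) ∩ (X ∩ Z)), so 10 ∉ Z ∪ ((X − W) ∩ (X ∩ Z))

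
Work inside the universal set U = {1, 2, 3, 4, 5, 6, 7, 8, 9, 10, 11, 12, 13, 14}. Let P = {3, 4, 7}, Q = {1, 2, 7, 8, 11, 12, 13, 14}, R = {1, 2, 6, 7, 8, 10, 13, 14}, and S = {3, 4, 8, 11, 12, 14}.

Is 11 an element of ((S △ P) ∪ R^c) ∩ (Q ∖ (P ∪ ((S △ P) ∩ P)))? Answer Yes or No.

11 ∈ S and 11 ∉ P, so 11 ∈ S △ P
11 ∉ R, so 11 ∈ R^c
11 ∈ (S △ P) and 11 ∈ R^c, so 11 ∈ (S △ P) ∪ R^c
11 ∈ S and 11 ∉ P, so 11 ∈ S △ P
11 ∈ (S △ P) and 11 ∉ P, so 11 ∉ (S △ P) ∩ P
11 ∉ P and 11 ∉ ((S △ P) ∩ P), so 11 ∉ P ∪ ((S △ P) ∩ P)
11 ∈ Q and 11 ∉ (P ∪ ((S △ P) ∩ P)), so 11 ∈ Q ∖ (P ∪ ((S △ P) ∩ P))
11 ∈ ((S △ P) ∪ R^c) and 11 ∈ (Q ∖ (P ∪ ((S △ P) ∩ P))), so 11 ∈ ((S △ P) ∪ R^c) ∩ (Q ∖ (P ∪ ((S △ P) ∩ P)))

Yes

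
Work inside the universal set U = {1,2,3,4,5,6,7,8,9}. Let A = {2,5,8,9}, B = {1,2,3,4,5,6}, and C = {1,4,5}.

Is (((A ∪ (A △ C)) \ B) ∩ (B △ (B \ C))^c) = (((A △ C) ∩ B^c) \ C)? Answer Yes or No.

A △ C = {1,2,4,8,9}
A ∪ (A △ C) = {1,2,4,5,8,9}
(A ∪ (A △ C)) \ B = {8,9}
B \ C = {2,3,6}
B △ (B \ C) = {1,4,5}
(B △ (B \ C))^c = {2,3,6,7,8,9}
((A ∪ (A △ C)) \ B) ∩ (B △ (B \ C))^c = {8,9}
B^c = {7,8,9}
(A △ C) ∩ B^c = {8,9}
((A △ C) ∩ B^c) \ C = {8,9}
Both equal {8,9}, so ((A ∪ (A △ C)) \ B) ∩ (B △ (B \ C))^c = ((A △ C) ∩ B^c) \ C.

Yes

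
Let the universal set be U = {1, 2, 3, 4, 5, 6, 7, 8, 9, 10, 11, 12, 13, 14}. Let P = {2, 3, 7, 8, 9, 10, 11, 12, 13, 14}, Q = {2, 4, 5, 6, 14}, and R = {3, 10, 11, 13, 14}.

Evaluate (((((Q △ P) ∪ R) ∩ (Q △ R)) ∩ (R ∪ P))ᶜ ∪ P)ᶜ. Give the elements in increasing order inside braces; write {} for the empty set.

{}

Q △ P = {3, 4, 5, 6, 7, 8, 9, 10, 11, 12, 13}
(Q △ P) ∪ R = {3, 4, 5, 6, 7, 8, 9, 10, 11, 12, 13, 14}
Q △ R = {2, 3, 4, 5, 6, 10, 11, 13}
((Q △ P) ∪ R) ∩ (Q △ R) = {3, 4, 5, 6, 10, 11, 13}
R ∪ P = {2, 3, 7, 8, 9, 10, 11, 12, 13, 14}
(((Q △ P) ∪ R) ∩ (Q △ R)) ∩ (R ∪ P) = {3, 10, 11, 13}
((((Q △ P) ∪ R) ∩ (Q △ R)) ∩ (R ∪ P))ᶜ = {1, 2, 4, 5, 6, 7, 8, 9, 12, 14}
((((Q △ P) ∪ R) ∩ (Q △ R)) ∩ (R ∪ P))ᶜ ∪ P = {1, 2, 3, 4, 5, 6, 7, 8, 9, 10, 11, 12, 13, 14}
(((((Q △ P) ∪ R) ∩ (Q △ R)) ∩ (R ∪ P))ᶜ ∪ P)ᶜ = {}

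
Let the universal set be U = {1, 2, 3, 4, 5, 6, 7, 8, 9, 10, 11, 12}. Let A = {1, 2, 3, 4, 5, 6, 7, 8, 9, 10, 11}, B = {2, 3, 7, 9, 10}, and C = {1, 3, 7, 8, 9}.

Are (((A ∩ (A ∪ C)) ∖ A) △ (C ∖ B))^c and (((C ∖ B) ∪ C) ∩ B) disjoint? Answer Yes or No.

A ∪ C = {1, 2, 3, 4, 5, 6, 7, 8, 9, 10, 11}
A ∩ (A ∪ C) = {1, 2, 3, 4, 5, 6, 7, 8, 9, 10, 11}
(A ∩ (A ∪ C)) ∖ A = {}
C ∖ B = {1, 8}
((A ∩ (A ∪ C)) ∖ A) △ (C ∖ B) = {1, 8}
(((A ∩ (A ∪ C)) ∖ A) △ (C ∖ B))^c = {2, 3, 4, 5, 6, 7, 9, 10, 11, 12}
(C ∖ B) ∪ C = {1, 3, 7, 8, 9}
((C ∖ B) ∪ C) ∩ B = {3, 7, 9}
3 lies in both, so they are not disjoint.

No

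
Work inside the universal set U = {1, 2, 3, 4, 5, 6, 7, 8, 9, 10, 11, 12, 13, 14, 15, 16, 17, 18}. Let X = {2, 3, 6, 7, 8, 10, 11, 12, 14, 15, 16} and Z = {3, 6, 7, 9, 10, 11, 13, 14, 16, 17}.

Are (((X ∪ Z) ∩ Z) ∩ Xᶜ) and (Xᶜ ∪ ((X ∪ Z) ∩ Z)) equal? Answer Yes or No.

No

X ∪ Z = {2, 3, 6, 7, 8, 9, 10, 11, 12, 13, 14, 15, 16, 17}
(X ∪ Z) ∩ Z = {3, 6, 7, 9, 10, 11, 13, 14, 16, 17}
Xᶜ = {1, 4, 5, 9, 13, 17, 18}
((X ∪ Z) ∩ Z) ∩ Xᶜ = {9, 13, 17}
Xᶜ ∪ ((X ∪ Z) ∩ Z) = {1, 3, 4, 5, 6, 7, 9, 10, 11, 13, 14, 16, 17, 18}
1 ∈ Xᶜ ∪ ((X ∪ Z) ∩ Z) but 1 ∉ ((X ∪ Z) ∩ Z) ∩ Xᶜ, so they differ.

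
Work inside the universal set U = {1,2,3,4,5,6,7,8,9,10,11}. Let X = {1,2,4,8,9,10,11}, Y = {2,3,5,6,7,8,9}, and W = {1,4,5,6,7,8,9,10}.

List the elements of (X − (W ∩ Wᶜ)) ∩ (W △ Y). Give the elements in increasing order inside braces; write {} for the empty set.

Wᶜ = {2,3,11}
W ∩ Wᶜ = {}
X − (W ∩ Wᶜ) = {1,2,4,8,9,10,11}
W △ Y = {1,2,3,4,10}
(X − (W ∩ Wᶜ)) ∩ (W △ Y) = {1,2,4,10}

{1,2,4,10}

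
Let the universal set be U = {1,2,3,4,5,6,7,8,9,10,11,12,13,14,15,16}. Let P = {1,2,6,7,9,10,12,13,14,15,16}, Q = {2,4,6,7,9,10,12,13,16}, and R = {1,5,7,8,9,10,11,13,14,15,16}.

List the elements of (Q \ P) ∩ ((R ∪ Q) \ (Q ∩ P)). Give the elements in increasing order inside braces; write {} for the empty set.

{4}

Q \ P = {4}
R ∪ Q = {1,2,4,5,6,7,8,9,10,11,12,13,14,15,16}
Q ∩ P = {2,6,7,9,10,12,13,16}
(R ∪ Q) \ (Q ∩ P) = {1,4,5,8,11,14,15}
(Q \ P) ∩ ((R ∪ Q) \ (Q ∩ P)) = {4}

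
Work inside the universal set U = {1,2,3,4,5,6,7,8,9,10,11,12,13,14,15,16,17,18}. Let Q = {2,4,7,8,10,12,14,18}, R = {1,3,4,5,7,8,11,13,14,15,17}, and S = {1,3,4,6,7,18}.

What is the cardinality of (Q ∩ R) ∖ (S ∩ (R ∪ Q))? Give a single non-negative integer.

Q ∩ R = {4,7,8,14}
R ∪ Q = {1,2,3,4,5,7,8,10,11,12,13,14,15,17,18}
S ∩ (R ∪ Q) = {1,3,4,7,18}
(Q ∩ R) ∖ (S ∩ (R ∪ Q)) = {8,14}
|(Q ∩ R) ∖ (S ∩ (R ∪ Q))| = 2

2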